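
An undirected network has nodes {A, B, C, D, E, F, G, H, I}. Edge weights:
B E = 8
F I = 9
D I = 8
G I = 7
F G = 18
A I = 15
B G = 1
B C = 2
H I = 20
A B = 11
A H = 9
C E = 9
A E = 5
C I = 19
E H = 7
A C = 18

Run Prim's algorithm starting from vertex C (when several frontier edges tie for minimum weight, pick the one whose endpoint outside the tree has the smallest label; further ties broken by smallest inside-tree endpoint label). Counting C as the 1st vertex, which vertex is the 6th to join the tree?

Prim, starting at C.
Step 1: cheapest edge leaving the tree is B C (2); add B.
Step 2: cheapest edge leaving the tree is B G (1); add G.
Step 3: cheapest edge leaving the tree is G I (7); add I.
Step 4: cheapest edge leaving the tree is D I (8); add D.
Step 5: cheapest edge leaving the tree is B E (8); add E.
Step 6: cheapest edge leaving the tree is A E (5); add A.
Step 7: cheapest edge leaving the tree is E H (7); add H.
Step 8: cheapest edge leaving the tree is F I (9); add F.
Vertex order: C, B, G, I, D, E, A, H, F. The 6th vertex is E.

E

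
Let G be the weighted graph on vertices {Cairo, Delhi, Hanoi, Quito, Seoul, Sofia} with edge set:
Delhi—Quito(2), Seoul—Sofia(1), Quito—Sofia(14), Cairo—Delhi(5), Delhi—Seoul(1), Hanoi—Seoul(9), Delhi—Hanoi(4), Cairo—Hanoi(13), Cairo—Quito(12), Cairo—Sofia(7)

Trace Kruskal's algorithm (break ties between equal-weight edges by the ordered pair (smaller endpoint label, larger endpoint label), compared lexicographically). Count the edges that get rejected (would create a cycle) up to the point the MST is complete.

0

Kruskal: consider edges lightest-first.
Delhi—Seoul (1): add — endpoints in different components.
Seoul—Sofia (1): add — endpoints in different components.
Delhi—Quito (2): add — endpoints in different components.
Delhi—Hanoi (4): add — endpoints in different components.
Cairo—Delhi (5): add — endpoints in different components.
Edges rejected before the tree was complete: 0.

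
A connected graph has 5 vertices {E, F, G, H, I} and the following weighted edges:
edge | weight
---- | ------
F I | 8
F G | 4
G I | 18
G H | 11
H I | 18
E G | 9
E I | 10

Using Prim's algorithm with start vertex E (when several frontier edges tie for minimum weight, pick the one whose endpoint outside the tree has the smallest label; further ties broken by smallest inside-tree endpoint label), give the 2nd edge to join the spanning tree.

Prim's algorithm from E:
Step 1: frontier [E G 9, E I 10] → take E G (9); add G.
Step 2: frontier [E I 10, F G 4, G H 11, G I 18] → take F G (4); add F.
Step 3: frontier [E I 10, F I 8, G H 11, G I 18] → take F I (8); add I.
Step 4: frontier [G H 11, H I 18] → take G H (11); add H.
The 2nd edge added is F G.

F-G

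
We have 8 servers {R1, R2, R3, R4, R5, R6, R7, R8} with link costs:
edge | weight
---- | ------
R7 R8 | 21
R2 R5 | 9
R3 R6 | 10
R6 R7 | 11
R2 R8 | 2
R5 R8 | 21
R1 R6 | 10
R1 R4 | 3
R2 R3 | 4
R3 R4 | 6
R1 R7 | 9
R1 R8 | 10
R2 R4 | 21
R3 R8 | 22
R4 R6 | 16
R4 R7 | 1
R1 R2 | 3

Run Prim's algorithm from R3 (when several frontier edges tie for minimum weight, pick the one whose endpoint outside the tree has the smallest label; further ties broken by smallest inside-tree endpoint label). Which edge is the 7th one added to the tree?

R1-R6

Prim, starting at R3.
Step 1: cheapest edge leaving the tree is R2 R3 (4); add R2.
Step 2: cheapest edge leaving the tree is R2 R8 (2); add R8.
Step 3: cheapest edge leaving the tree is R1 R2 (3); add R1.
Step 4: cheapest edge leaving the tree is R1 R4 (3); add R4.
Step 5: cheapest edge leaving the tree is R4 R7 (1); add R7.
Step 6: cheapest edge leaving the tree is R2 R5 (9); add R5.
Step 7: cheapest edge leaving the tree is R1 R6 (10); add R6.
The 7th edge added is R1 R6.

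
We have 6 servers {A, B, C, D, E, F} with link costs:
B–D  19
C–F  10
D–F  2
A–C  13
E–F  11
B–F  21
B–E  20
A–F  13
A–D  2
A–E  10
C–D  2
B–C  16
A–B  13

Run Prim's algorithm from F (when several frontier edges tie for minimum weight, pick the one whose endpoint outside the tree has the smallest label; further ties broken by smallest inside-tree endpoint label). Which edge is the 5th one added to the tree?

Prim's algorithm from F:
Step 1: frontier [D–F 2, C–F 10, E–F 11, A–F 13, B–F 21] → take D–F (2); add D.
Step 2: frontier [A–D 2, C–D 2, B–D 19, C–F 10, E–F 11, A–F 13, B–F 21] → take A–D (2); add A.
Step 3: frontier [A–E 10, A–B 13, A–C 13, C–D 2, B–D 19, C–F 10, E–F 11, B–F 21] → take C–D (2); add C.
Step 4: frontier [A–E 10, A–B 13, B–C 16, B–D 19, E–F 11, B–F 21] → take A–E (10); add E.
Step 5: frontier [A–B 13, B–C 16, B–D 19, B–E 20, B–F 21] → take A–B (13); add B.
The 5th edge added is A–B.

A-B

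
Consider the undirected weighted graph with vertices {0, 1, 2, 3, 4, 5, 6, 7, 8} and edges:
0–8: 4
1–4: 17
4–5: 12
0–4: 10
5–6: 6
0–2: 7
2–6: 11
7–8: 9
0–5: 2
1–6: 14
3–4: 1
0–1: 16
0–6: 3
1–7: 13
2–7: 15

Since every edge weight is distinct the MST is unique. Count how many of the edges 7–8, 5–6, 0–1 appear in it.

Sort edges by weight, then run Kruskal:
3–4 (1): add — endpoints in different components.
0–5 (2): add — endpoints in different components.
0–6 (3): add — endpoints in different components.
0–8 (4): add — endpoints in different components.
5–6 (6): skip — 5 and 6 already connected.
0–2 (7): add — endpoints in different components.
7–8 (9): add — endpoints in different components.
0–4 (10): add — endpoints in different components.
2–6 (11): skip — 2 and 6 already connected.
4–5 (12): skip — 4 and 5 already connected.
1–7 (13): add — endpoints in different components.
MST edge set: {3–4, 0–5, 0–6, 0–8, 0–2, 7–8, 0–4, 1–7}.
Of the listed edges, {7–8} are in the MST → 1.

1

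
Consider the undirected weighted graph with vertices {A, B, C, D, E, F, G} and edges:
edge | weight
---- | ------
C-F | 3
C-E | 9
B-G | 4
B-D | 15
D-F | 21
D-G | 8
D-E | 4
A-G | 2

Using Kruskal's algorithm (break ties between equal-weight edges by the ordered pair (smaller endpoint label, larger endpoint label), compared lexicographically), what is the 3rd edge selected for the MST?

B-G

Sort edges by weight, then run Kruskal:
A-G (2): add. Components now {A,G} {B} {C} {D} {E} {F}
C-F (3): add. Components now {A,G} {B} {C,F} {D} {E}
B-G (4): add. Components now {A,B,G} {C,F} {D} {E}
D-E (4): add. Components now {A,B,G} {C,F} {D,E}
D-G (8): add. Components now {A,B,D,E,G} {C,F}
C-E (9): add. Components now {A,B,C,D,E,F,G}
The 3rd edge added is B-G.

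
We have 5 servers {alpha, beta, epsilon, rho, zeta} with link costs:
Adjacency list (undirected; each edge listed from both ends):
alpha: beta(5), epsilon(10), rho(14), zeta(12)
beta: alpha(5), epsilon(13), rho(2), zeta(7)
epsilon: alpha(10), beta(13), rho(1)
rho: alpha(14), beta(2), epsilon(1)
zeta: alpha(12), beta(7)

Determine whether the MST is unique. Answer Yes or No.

Yes

Sort edges by weight, then run Kruskal:
epsilon rho (1): add — endpoints in different components.
beta rho (2): add — endpoints in different components.
alpha beta (5): add — endpoints in different components.
beta zeta (7): add — endpoints in different components.
Every non-tree edge has weight strictly greater than the heaviest edge on the tree path between its endpoints, so the MST is unique.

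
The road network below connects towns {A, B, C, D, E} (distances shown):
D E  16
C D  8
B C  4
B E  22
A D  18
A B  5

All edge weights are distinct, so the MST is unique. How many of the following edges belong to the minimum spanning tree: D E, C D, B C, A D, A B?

Kruskal: consider edges lightest-first.
B C (4): add — endpoints in different components.
A B (5): add — endpoints in different components.
C D (8): add — endpoints in different components.
D E (16): add — endpoints in different components.
MST edge set: {B C, A B, C D, D E}.
Of the listed edges, {D E, C D, B C, A B} are in the MST → 4.

4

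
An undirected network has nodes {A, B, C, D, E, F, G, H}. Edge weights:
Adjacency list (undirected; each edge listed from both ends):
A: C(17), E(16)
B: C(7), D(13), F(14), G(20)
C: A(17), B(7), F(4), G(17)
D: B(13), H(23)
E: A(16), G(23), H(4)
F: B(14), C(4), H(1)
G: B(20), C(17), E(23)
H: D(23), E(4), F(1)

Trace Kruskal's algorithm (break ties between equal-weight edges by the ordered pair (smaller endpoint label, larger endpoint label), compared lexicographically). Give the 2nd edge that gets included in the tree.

C-F

Sort edges by weight, then run Kruskal:
F H (1): add — endpoints in different components.
C F (4): add — endpoints in different components.
E H (4): add — endpoints in different components.
B C (7): add — endpoints in different components.
B D (13): add — endpoints in different components.
B F (14): skip — B and F already connected.
A E (16): add — endpoints in different components.
A C (17): skip — A and C already connected.
C G (17): add — endpoints in different components.
The 2nd edge added is C F.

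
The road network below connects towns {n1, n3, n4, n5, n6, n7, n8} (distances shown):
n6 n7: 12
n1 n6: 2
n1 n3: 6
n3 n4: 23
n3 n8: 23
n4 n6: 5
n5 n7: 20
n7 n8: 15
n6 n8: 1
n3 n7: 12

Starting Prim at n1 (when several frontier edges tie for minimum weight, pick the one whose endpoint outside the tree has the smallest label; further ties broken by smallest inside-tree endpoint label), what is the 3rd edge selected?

n4-n6

Grow the tree from n1 using Prim:
Step 1: frontier [n1 n6 2, n1 n3 6] → take n1 n6 (2); add n6.
Step 2: frontier [n1 n3 6, n6 n8 1, n4 n6 5, n6 n7 12] → take n6 n8 (1); add n8.
Step 3: frontier [n1 n3 6, n4 n6 5, n6 n7 12, n7 n8 15, n3 n8 23] → take n4 n6 (5); add n4.
Step 4: frontier [n1 n3 6, n3 n4 23, n6 n7 12, n7 n8 15, n3 n8 23] → take n1 n3 (6); add n3.
Step 5: frontier [n3 n7 12, n6 n7 12, n7 n8 15] → take n3 n7 (12); add n7.
Step 6: frontier [n5 n7 20] → take n5 n7 (20); add n5.
The 3rd edge added is n4 n6.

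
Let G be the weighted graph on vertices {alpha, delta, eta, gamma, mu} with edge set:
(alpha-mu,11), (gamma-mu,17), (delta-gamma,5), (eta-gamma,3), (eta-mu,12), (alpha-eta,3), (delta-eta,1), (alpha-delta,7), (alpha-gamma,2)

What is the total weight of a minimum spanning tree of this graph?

Sort edges by weight, then run Kruskal:
delta-eta (1): add — endpoints in different components.
alpha-gamma (2): add — endpoints in different components.
alpha-eta (3): add — endpoints in different components.
eta-gamma (3): skip — eta and gamma already connected.
delta-gamma (5): skip — delta and gamma already connected.
alpha-delta (7): skip — alpha and delta already connected.
alpha-mu (11): add — endpoints in different components.
MST edges: delta-eta, alpha-gamma, alpha-eta, alpha-mu; total weight 1+2+3+11 = 17.

17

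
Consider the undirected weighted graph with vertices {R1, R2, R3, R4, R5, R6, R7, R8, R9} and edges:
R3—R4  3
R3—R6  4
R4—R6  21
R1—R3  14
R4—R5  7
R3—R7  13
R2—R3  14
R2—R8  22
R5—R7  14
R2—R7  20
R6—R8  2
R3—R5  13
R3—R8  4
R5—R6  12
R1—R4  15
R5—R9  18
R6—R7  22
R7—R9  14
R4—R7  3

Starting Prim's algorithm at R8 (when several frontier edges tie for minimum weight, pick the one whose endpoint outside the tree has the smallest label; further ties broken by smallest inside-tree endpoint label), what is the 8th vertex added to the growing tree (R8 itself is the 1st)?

Prim, starting at R8.
Step 1: cheapest edge leaving the tree is R6—R8 (2); add R6.
Step 2: cheapest edge leaving the tree is R3—R6 (4); add R3.
Step 3: cheapest edge leaving the tree is R3—R4 (3); add R4.
Step 4: cheapest edge leaving the tree is R4—R7 (3); add R7.
Step 5: cheapest edge leaving the tree is R4—R5 (7); add R5.
Step 6: cheapest edge leaving the tree is R1—R3 (14); add R1.
Step 7: cheapest edge leaving the tree is R2—R3 (14); add R2.
Step 8: cheapest edge leaving the tree is R7—R9 (14); add R9.
Vertex order: R8, R6, R3, R4, R7, R5, R1, R2, R9. The 8th vertex is R2.

R2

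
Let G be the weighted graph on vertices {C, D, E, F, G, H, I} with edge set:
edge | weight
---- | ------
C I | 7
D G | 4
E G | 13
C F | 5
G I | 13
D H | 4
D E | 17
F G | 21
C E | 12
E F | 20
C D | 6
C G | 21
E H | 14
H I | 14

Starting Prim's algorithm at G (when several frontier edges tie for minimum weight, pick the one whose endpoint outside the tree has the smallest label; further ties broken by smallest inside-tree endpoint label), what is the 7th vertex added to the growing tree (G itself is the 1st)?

Prim's algorithm from G:
Step 1: frontier [D G 4, E G 13, G I 13, C G 21, F G 21] → take D G (4); add D.
Step 2: frontier [D H 4, C D 6, D E 17, E G 13, G I 13, C G 21, F G 21] → take D H (4); add H.
Step 3: frontier [C D 6, D E 17, E G 13, G I 13, C G 21, F G 21, E H 14, H I 14] → take C D (6); add C.
Step 4: frontier [C F 5, C I 7, C E 12, D E 17, E G 13, G I 13, F G 21, E H 14, H I 14] → take C F (5); add F.
Step 5: frontier [C I 7, C E 12, D E 17, E F 20, E G 13, G I 13, E H 14, H I 14] → take C I (7); add I.
Step 6: frontier [C E 12, D E 17, E F 20, E G 13, E H 14] → take C E (12); add E.
Vertex order: G, D, H, C, F, I, E. The 7th vertex is E.

E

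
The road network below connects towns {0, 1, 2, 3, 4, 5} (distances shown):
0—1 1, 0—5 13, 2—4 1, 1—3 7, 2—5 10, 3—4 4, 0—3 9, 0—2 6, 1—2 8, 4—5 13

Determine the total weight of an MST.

22

Kruskal: consider edges lightest-first.
0—1 (1): add — endpoints in different components.
2—4 (1): add — endpoints in different components.
3—4 (4): add — endpoints in different components.
0—2 (6): add — endpoints in different components.
1—3 (7): skip — 1 and 3 already connected.
1—2 (8): skip — 1 and 2 already connected.
0—3 (9): skip — 0 and 3 already connected.
2—5 (10): add — endpoints in different components.
MST edges: 0—1, 2—4, 3—4, 0—2, 2—5; total weight 1+1+4+6+10 = 22.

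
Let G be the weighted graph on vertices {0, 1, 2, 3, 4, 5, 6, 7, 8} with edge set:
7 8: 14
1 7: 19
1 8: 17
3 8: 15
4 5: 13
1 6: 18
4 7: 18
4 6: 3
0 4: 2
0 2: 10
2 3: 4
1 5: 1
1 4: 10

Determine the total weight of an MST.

Sort edges by weight, then run Kruskal:
1 5 (1): add — endpoints in different components.
0 4 (2): add — endpoints in different components.
4 6 (3): add — endpoints in different components.
2 3 (4): add — endpoints in different components.
0 2 (10): add — endpoints in different components.
1 4 (10): add — endpoints in different components.
4 5 (13): skip — 4 and 5 already connected.
7 8 (14): add — endpoints in different components.
3 8 (15): add — endpoints in different components.
MST edges: 1 5, 0 4, 4 6, 2 3, 0 2, 1 4, 7 8, 3 8; total weight 1+2+3+4+10+10+14+15 = 59.

59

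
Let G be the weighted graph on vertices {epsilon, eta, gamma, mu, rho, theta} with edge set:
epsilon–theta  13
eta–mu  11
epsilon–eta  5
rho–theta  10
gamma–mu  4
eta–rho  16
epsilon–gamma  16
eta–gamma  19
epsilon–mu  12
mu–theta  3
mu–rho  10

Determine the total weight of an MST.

33

Prim, starting at gamma.
Step 1: frontier [gamma–mu 4, epsilon–gamma 16, eta–gamma 19] → take gamma–mu (4); add mu.
Step 2: frontier [epsilon–gamma 16, eta–gamma 19, mu–theta 3, mu–rho 10, eta–mu 11, epsilon–mu 12] → take mu–theta (3); add theta.
Step 3: frontier [epsilon–gamma 16, eta–gamma 19, mu–rho 10, eta–mu 11, epsilon–mu 12, rho–theta 10, epsilon–theta 13] → take mu–rho (10); add rho.
Step 4: frontier [epsilon–gamma 16, eta–gamma 19, eta–mu 11, epsilon–mu 12, eta–rho 16, epsilon–theta 13] → take eta–mu (11); add eta.
Step 5: frontier [epsilon–eta 5, epsilon–gamma 16, epsilon–mu 12, epsilon–theta 13] → take epsilon–eta (5); add epsilon.
MST edges: gamma–mu, mu–theta, mu–rho, eta–mu, epsilon–eta; total weight 4+3+10+11+5 = 33.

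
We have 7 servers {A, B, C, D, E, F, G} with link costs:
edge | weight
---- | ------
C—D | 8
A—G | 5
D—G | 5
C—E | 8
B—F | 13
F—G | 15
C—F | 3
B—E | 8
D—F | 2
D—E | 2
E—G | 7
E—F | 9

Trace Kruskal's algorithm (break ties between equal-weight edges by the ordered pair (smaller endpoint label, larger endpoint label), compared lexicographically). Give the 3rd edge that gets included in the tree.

C-F

Kruskal's algorithm — process edges by increasing weight (ties by edge label):
D—E (2): add. Components now {A} {B} {C} {D,E} {F} {G}
D—F (2): add. Components now {A} {B} {C} {D,E,F} {G}
C—F (3): add. Components now {A} {B} {C,D,E,F} {G}
A—G (5): add. Components now {A,G} {B} {C,D,E,F}
D—G (5): add. Components now {A,C,D,E,F,G} {B}
E—G (7): skip — E and G already connected.
B—E (8): add. Components now {A,B,C,D,E,F,G}
The 3rd edge added is C—F.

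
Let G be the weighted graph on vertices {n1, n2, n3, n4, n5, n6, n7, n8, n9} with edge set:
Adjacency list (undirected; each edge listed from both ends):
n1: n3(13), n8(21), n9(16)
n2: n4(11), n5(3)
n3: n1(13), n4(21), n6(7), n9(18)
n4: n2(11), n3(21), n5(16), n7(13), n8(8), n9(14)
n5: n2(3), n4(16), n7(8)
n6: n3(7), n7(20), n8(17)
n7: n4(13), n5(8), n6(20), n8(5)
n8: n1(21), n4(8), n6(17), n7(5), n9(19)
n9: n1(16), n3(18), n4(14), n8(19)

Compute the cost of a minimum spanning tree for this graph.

Sort edges by weight, then run Kruskal:
n2—n5 (3): add — endpoints in different components.
n7—n8 (5): add — endpoints in different components.
n3—n6 (7): add — endpoints in different components.
n4—n8 (8): add — endpoints in different components.
n5—n7 (8): add — endpoints in different components.
n2—n4 (11): skip — n2 and n4 already connected.
n1—n3 (13): add — endpoints in different components.
n4—n7 (13): skip — n7 and n4 already connected.
n4—n9 (14): add — endpoints in different components.
n1—n9 (16): add — endpoints in different components.
MST edges: n2—n5, n7—n8, n3—n6, n4—n8, n5—n7, n1—n3, n4—n9, n1—n9; total weight 3+5+7+8+8+13+14+16 = 74.

74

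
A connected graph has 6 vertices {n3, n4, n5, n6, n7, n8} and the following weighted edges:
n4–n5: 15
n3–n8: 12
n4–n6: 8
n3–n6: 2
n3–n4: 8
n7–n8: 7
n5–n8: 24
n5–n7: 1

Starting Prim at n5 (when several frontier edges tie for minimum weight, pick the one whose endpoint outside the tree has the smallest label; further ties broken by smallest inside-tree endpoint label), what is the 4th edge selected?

n3-n6

Prim, starting at n5.
Step 1: frontier [n5–n7 1, n4–n5 15, n5–n8 24] → take n5–n7 (1); add n7.
Step 2: frontier [n4–n5 15, n5–n8 24, n7–n8 7] → take n7–n8 (7); add n8.
Step 3: frontier [n4–n5 15, n3–n8 12] → take n3–n8 (12); add n3.
Step 4: frontier [n3–n6 2, n3–n4 8, n4–n5 15] → take n3–n6 (2); add n6.
Step 5: frontier [n3–n4 8, n4–n5 15, n4–n6 8] → take n3–n4 (8); add n4.
The 4th edge added is n3–n6.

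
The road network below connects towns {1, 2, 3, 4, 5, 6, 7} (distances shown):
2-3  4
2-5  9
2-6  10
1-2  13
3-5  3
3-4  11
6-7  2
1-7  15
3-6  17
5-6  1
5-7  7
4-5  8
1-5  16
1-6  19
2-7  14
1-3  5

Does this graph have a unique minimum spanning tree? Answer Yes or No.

Kruskal: consider edges lightest-first.
5-6 (1): add — endpoints in different components.
6-7 (2): add — endpoints in different components.
3-5 (3): add — endpoints in different components.
2-3 (4): add — endpoints in different components.
1-3 (5): add — endpoints in different components.
5-7 (7): skip — 5 and 7 already connected.
4-5 (8): add — endpoints in different components.
Every non-tree edge has weight strictly greater than the heaviest edge on the tree path between its endpoints, so the MST is unique.

Yes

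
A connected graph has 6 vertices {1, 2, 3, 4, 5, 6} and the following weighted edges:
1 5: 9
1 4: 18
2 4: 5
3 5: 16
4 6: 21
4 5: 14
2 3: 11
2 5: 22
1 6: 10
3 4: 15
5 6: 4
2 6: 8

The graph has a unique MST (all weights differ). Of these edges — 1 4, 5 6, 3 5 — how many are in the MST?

1

Kruskal: consider edges lightest-first.
5 6 (4): add — endpoints in different components.
2 4 (5): add — endpoints in different components.
2 6 (8): add — endpoints in different components.
1 5 (9): add — endpoints in different components.
1 6 (10): skip — 1 and 6 already connected.
2 3 (11): add — endpoints in different components.
MST edge set: {5 6, 2 4, 2 6, 1 5, 2 3}.
Of the listed edges, {5 6} are in the MST → 1.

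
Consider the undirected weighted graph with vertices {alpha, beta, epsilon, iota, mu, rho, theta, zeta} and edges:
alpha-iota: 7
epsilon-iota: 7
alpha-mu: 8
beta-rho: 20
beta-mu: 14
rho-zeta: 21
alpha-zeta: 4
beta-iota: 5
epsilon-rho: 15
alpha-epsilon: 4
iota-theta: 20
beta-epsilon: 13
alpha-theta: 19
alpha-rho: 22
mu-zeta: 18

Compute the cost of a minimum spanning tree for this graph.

Prim, starting at rho.
Step 1: cheapest edge leaving the tree is epsilon-rho (15); add epsilon.
Step 2: cheapest edge leaving the tree is alpha-epsilon (4); add alpha.
Step 3: cheapest edge leaving the tree is alpha-zeta (4); add zeta.
Step 4: cheapest edge leaving the tree is alpha-iota (7); add iota.
Step 5: cheapest edge leaving the tree is beta-iota (5); add beta.
Step 6: cheapest edge leaving the tree is alpha-mu (8); add mu.
Step 7: cheapest edge leaving the tree is alpha-theta (19); add theta.
MST edges: epsilon-rho, alpha-epsilon, alpha-zeta, alpha-iota, beta-iota, alpha-mu, alpha-theta; total weight 15+4+4+7+5+8+19 = 62.

62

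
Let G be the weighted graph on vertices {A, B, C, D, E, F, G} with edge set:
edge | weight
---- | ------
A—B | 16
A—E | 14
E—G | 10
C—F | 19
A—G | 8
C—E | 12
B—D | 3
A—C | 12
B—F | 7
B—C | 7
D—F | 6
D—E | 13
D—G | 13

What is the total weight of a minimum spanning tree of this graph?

46

Sort edges by weight, then run Kruskal:
B—D (3): add — endpoints in different components.
D—F (6): add — endpoints in different components.
B—C (7): add — endpoints in different components.
B—F (7): skip — B and F already connected.
A—G (8): add — endpoints in different components.
E—G (10): add — endpoints in different components.
A—C (12): add — endpoints in different components.
MST edges: B—D, D—F, B—C, A—G, E—G, A—C; total weight 3+6+7+8+10+12 = 46.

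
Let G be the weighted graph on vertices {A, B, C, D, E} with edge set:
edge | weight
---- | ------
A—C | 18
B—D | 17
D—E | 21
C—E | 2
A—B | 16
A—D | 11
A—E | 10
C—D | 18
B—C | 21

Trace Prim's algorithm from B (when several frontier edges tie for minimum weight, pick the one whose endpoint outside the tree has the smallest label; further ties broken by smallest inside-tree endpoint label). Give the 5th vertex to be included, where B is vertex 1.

D

Prim, starting at B.
Step 1: cheapest edge leaving the tree is A—B (16); add A.
Step 2: cheapest edge leaving the tree is A—E (10); add E.
Step 3: cheapest edge leaving the tree is C—E (2); add C.
Step 4: cheapest edge leaving the tree is A—D (11); add D.
Vertex order: B, A, E, C, D. The 5th vertex is D.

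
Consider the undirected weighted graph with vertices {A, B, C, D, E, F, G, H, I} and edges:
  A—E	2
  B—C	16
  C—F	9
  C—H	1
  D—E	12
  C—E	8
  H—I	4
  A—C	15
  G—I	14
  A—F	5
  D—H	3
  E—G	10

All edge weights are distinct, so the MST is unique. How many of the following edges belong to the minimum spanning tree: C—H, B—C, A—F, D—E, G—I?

Sort edges by weight, then run Kruskal:
C—H (1): add — endpoints in different components.
A—E (2): add — endpoints in different components.
D—H (3): add — endpoints in different components.
H—I (4): add — endpoints in different components.
A—F (5): add — endpoints in different components.
C—E (8): add — endpoints in different components.
C—F (9): skip — C and F already connected.
E—G (10): add — endpoints in different components.
D—E (12): skip — D and E already connected.
G—I (14): skip — G and I already connected.
A—C (15): skip — A and C already connected.
B—C (16): add — endpoints in different components.
MST edge set: {C—H, A—E, D—H, H—I, A—F, C—E, E—G, B—C}.
Of the listed edges, {C—H, B—C, A—F} are in the MST → 3.

3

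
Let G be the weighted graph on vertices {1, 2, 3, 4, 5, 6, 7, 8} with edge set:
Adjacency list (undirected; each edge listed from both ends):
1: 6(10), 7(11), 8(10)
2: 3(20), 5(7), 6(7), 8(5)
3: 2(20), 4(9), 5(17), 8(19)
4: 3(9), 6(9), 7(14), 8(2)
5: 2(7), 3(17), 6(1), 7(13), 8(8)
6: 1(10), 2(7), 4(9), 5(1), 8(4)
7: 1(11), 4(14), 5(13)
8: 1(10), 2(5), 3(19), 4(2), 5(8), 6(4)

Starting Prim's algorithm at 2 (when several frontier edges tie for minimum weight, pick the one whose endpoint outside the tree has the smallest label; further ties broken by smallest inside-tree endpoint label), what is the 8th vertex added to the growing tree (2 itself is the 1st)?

7

Grow the tree from 2 using Prim:
Step 1: cheapest edge leaving the tree is 2 8 (5); add 8.
Step 2: cheapest edge leaving the tree is 4 8 (2); add 4.
Step 3: cheapest edge leaving the tree is 6 8 (4); add 6.
Step 4: cheapest edge leaving the tree is 5 6 (1); add 5.
Step 5: cheapest edge leaving the tree is 3 4 (9); add 3.
Step 6: cheapest edge leaving the tree is 1 6 (10); add 1.
Step 7: cheapest edge leaving the tree is 1 7 (11); add 7.
Vertex order: 2, 8, 4, 6, 5, 3, 1, 7. The 8th vertex is 7.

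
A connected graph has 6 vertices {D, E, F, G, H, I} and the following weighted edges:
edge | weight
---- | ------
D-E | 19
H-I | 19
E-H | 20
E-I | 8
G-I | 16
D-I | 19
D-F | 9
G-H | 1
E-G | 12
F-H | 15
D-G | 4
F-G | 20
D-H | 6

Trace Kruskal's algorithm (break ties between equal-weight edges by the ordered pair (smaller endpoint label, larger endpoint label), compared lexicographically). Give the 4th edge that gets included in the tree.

D-F

Kruskal: consider edges lightest-first.
G-H (1): add — endpoints in different components.
D-G (4): add — endpoints in different components.
D-H (6): skip — D and H already connected.
E-I (8): add — endpoints in different components.
D-F (9): add — endpoints in different components.
E-G (12): add — endpoints in different components.
The 4th edge added is D-F.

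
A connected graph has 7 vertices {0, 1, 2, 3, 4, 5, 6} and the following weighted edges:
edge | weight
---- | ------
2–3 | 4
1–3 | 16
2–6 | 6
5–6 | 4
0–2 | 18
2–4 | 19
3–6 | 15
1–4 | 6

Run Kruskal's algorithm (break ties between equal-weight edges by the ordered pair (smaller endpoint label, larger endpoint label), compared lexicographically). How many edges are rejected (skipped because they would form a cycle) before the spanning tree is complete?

Kruskal's algorithm — process edges by increasing weight (ties by edge label):
2–3 (4): add — endpoints in different components.
5–6 (4): add — endpoints in different components.
1–4 (6): add — endpoints in different components.
2–6 (6): add — endpoints in different components.
3–6 (15): skip — 3 and 6 already connected.
1–3 (16): add — endpoints in different components.
0–2 (18): add — endpoints in different components.
Edges rejected before the tree was complete: 1.

1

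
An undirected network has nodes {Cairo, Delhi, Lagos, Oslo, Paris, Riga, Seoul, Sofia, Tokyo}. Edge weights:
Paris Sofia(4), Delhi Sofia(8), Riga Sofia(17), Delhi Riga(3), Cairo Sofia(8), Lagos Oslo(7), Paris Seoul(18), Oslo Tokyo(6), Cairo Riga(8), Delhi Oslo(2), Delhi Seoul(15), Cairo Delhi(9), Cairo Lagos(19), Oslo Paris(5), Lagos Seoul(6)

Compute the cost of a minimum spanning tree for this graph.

41

Kruskal's algorithm — process edges by increasing weight (ties by edge label):
Delhi Oslo (2): add — endpoints in different components.
Delhi Riga (3): add — endpoints in different components.
Paris Sofia (4): add — endpoints in different components.
Oslo Paris (5): add — endpoints in different components.
Lagos Seoul (6): add — endpoints in different components.
Oslo Tokyo (6): add — endpoints in different components.
Lagos Oslo (7): add — endpoints in different components.
Cairo Riga (8): add — endpoints in different components.
MST edges: Delhi Oslo, Delhi Riga, Paris Sofia, Oslo Paris, Lagos Seoul, Oslo Tokyo, Lagos Oslo, Cairo Riga; total weight 2+3+4+5+6+6+7+8 = 41.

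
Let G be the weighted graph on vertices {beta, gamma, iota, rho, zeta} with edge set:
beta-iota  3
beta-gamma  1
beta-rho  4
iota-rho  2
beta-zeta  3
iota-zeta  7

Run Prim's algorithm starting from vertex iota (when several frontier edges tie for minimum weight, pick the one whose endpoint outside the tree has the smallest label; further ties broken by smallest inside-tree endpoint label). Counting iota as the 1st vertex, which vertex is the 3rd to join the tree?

Prim's algorithm from iota:
Step 1: cheapest edge leaving the tree is iota-rho (2); add rho.
Step 2: cheapest edge leaving the tree is beta-iota (3); add beta.
Step 3: cheapest edge leaving the tree is beta-gamma (1); add gamma.
Step 4: cheapest edge leaving the tree is beta-zeta (3); add zeta.
Vertex order: iota, rho, beta, gamma, zeta. The 3rd vertex is beta.

beta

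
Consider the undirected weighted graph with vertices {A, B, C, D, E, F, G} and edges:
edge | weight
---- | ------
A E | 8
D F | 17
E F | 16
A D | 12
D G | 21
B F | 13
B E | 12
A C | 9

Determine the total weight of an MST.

Kruskal: consider edges lightest-first.
A E (8): add. Components now {A,E} {B} {C} {D} {F} {G}
A C (9): add. Components now {A,C,E} {B} {D} {F} {G}
A D (12): add. Components now {A,C,D,E} {B} {F} {G}
B E (12): add. Components now {A,B,C,D,E} {F} {G}
B F (13): add. Components now {A,B,C,D,E,F} {G}
E F (16): skip — E and F already connected.
D F (17): skip — D and F already connected.
D G (21): add. Components now {A,B,C,D,E,F,G}
MST edges: A E, A C, A D, B E, B F, D G; total weight 8+9+12+12+13+21 = 75.

75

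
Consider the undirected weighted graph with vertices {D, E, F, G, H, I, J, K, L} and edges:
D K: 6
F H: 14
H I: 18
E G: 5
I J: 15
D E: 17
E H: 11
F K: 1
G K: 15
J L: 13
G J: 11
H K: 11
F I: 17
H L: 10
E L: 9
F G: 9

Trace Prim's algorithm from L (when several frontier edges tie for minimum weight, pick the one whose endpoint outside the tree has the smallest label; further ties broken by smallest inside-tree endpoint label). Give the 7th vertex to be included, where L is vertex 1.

H

Grow the tree from L using Prim:
Step 1: cheapest edge leaving the tree is E L (9); add E.
Step 2: cheapest edge leaving the tree is E G (5); add G.
Step 3: cheapest edge leaving the tree is F G (9); add F.
Step 4: cheapest edge leaving the tree is F K (1); add K.
Step 5: cheapest edge leaving the tree is D K (6); add D.
Step 6: cheapest edge leaving the tree is H L (10); add H.
Step 7: cheapest edge leaving the tree is G J (11); add J.
Step 8: cheapest edge leaving the tree is I J (15); add I.
Vertex order: L, E, G, F, K, D, H, J, I. The 7th vertex is H.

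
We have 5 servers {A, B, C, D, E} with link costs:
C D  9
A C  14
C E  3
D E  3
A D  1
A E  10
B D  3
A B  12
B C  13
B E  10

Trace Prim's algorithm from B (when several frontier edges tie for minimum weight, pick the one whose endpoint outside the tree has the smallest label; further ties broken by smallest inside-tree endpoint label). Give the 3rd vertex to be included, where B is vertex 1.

Prim's algorithm from B:
Step 1: frontier [B D 3, B E 10, A B 12, B C 13] → take B D (3); add D.
Step 2: frontier [B E 10, A B 12, B C 13, A D 1, D E 3, C D 9] → take A D (1); add A.
Step 3: frontier [A E 10, A C 14, B E 10, B C 13, D E 3, C D 9] → take D E (3); add E.
Step 4: frontier [A C 14, B C 13, C D 9, C E 3] → take C E (3); add C.
Vertex order: B, D, A, E, C. The 3rd vertex is A.

A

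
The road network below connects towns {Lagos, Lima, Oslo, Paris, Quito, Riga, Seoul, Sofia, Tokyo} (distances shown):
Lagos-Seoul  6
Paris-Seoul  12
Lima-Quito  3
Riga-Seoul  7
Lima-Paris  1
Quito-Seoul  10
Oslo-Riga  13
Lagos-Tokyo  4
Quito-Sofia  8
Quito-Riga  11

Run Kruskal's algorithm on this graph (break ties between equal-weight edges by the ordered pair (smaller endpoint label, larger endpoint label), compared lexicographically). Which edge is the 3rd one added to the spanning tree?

Lagos-Tokyo

Kruskal's algorithm — process edges by increasing weight (ties by edge label):
Lima-Paris (1): add — endpoints in different components.
Lima-Quito (3): add — endpoints in different components.
Lagos-Tokyo (4): add — endpoints in different components.
Lagos-Seoul (6): add — endpoints in different components.
Riga-Seoul (7): add — endpoints in different components.
Quito-Sofia (8): add — endpoints in different components.
Quito-Seoul (10): add — endpoints in different components.
Quito-Riga (11): skip — Riga and Quito already connected.
Paris-Seoul (12): skip — Seoul and Paris already connected.
Oslo-Riga (13): add — endpoints in different components.
The 3rd edge added is Lagos-Tokyo.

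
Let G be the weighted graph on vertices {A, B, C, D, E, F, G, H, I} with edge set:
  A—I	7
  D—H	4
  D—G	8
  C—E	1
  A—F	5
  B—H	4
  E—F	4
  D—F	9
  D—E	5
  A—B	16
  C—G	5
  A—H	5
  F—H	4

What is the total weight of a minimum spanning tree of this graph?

Prim, starting at E.
Step 1: cheapest edge leaving the tree is C—E (1); add C.
Step 2: cheapest edge leaving the tree is E—F (4); add F.
Step 3: cheapest edge leaving the tree is F—H (4); add H.
Step 4: cheapest edge leaving the tree is B—H (4); add B.
Step 5: cheapest edge leaving the tree is D—H (4); add D.
Step 6: cheapest edge leaving the tree is A—F (5); add A.
Step 7: cheapest edge leaving the tree is C—G (5); add G.
Step 8: cheapest edge leaving the tree is A—I (7); add I.
MST edges: C—E, E—F, F—H, B—H, D—H, A—F, C—G, A—I; total weight 1+4+4+4+4+5+5+7 = 34.

34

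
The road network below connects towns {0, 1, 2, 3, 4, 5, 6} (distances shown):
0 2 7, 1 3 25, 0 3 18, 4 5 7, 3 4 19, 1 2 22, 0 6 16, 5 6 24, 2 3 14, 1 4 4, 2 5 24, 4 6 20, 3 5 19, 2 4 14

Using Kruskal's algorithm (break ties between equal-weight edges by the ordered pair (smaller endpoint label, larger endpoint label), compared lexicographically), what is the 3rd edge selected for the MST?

Kruskal: consider edges lightest-first.
1 4 (4): add — endpoints in different components.
0 2 (7): add — endpoints in different components.
4 5 (7): add — endpoints in different components.
2 3 (14): add — endpoints in different components.
2 4 (14): add — endpoints in different components.
0 6 (16): add — endpoints in different components.
The 3rd edge added is 4 5.

4-5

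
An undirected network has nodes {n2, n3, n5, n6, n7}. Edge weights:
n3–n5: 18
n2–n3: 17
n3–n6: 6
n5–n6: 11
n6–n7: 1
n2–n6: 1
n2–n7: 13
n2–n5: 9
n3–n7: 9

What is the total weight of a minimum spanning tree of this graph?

17

Kruskal: consider edges lightest-first.
n2–n6 (1): add — endpoints in different components.
n6–n7 (1): add — endpoints in different components.
n3–n6 (6): add — endpoints in different components.
n2–n5 (9): add — endpoints in different components.
MST edges: n2–n6, n6–n7, n3–n6, n2–n5; total weight 1+1+6+9 = 17.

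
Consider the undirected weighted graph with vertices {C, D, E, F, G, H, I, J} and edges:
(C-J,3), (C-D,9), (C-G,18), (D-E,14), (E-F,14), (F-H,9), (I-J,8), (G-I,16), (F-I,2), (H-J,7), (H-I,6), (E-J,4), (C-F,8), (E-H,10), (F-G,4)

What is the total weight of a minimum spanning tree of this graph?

Grow the tree from G using Prim:
Step 1: cheapest edge leaving the tree is F-G (4); add F.
Step 2: cheapest edge leaving the tree is F-I (2); add I.
Step 3: cheapest edge leaving the tree is H-I (6); add H.
Step 4: cheapest edge leaving the tree is H-J (7); add J.
Step 5: cheapest edge leaving the tree is C-J (3); add C.
Step 6: cheapest edge leaving the tree is E-J (4); add E.
Step 7: cheapest edge leaving the tree is C-D (9); add D.
MST edges: F-G, F-I, H-I, H-J, C-J, E-J, C-D; total weight 4+2+6+7+3+4+9 = 35.

35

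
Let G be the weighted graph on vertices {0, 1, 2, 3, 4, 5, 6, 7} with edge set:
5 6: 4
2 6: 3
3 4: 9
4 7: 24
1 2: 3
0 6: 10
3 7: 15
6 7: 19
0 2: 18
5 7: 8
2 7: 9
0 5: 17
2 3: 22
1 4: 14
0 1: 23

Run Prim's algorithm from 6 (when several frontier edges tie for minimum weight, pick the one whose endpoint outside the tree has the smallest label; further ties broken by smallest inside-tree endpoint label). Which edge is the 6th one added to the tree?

1-4

Grow the tree from 6 using Prim:
Step 1: cheapest edge leaving the tree is 2 6 (3); add 2.
Step 2: cheapest edge leaving the tree is 1 2 (3); add 1.
Step 3: cheapest edge leaving the tree is 5 6 (4); add 5.
Step 4: cheapest edge leaving the tree is 5 7 (8); add 7.
Step 5: cheapest edge leaving the tree is 0 6 (10); add 0.
Step 6: cheapest edge leaving the tree is 1 4 (14); add 4.
Step 7: cheapest edge leaving the tree is 3 4 (9); add 3.
The 6th edge added is 1 4.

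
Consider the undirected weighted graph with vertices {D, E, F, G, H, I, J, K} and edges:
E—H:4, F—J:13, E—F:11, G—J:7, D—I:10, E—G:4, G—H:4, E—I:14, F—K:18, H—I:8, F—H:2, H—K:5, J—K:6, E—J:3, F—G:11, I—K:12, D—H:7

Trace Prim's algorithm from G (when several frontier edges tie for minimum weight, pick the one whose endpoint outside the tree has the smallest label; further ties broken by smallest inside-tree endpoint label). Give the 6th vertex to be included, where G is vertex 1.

Prim, starting at G.
Step 1: cheapest edge leaving the tree is E—G (4); add E.
Step 2: cheapest edge leaving the tree is E—J (3); add J.
Step 3: cheapest edge leaving the tree is E—H (4); add H.
Step 4: cheapest edge leaving the tree is F—H (2); add F.
Step 5: cheapest edge leaving the tree is H—K (5); add K.
Step 6: cheapest edge leaving the tree is D—H (7); add D.
Step 7: cheapest edge leaving the tree is H—I (8); add I.
Vertex order: G, E, J, H, F, K, D, I. The 6th vertex is K.

K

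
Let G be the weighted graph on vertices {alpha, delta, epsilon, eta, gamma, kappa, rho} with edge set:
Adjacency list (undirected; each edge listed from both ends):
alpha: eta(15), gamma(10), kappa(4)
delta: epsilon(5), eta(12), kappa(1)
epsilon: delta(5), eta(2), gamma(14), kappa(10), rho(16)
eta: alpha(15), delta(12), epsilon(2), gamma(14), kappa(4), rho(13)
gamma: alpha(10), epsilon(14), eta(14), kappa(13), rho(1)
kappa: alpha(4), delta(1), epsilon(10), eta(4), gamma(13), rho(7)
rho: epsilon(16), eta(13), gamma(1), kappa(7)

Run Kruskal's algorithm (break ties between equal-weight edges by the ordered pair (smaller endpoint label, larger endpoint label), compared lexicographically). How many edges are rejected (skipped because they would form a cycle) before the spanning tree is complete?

1

Kruskal's algorithm — process edges by increasing weight (ties by edge label):
delta—kappa (1): add. Components now {delta,kappa} {alpha} {rho} {gamma} {eta} {epsilon}
gamma—rho (1): add. Components now {delta,kappa} {alpha} {gamma,rho} {eta} {epsilon}
epsilon—eta (2): add. Components now {delta,kappa} {alpha} {gamma,rho} {epsilon,eta}
alpha—kappa (4): add. Components now {alpha,delta,kappa} {gamma,rho} {epsilon,eta}
eta—kappa (4): add. Components now {alpha,delta,epsilon,eta,kappa} {gamma,rho}
delta—epsilon (5): skip — delta and epsilon already connected.
kappa—rho (7): add. Components now {alpha,delta,epsilon,eta,gamma,kappa,rho}
Edges rejected before the tree was complete: 1.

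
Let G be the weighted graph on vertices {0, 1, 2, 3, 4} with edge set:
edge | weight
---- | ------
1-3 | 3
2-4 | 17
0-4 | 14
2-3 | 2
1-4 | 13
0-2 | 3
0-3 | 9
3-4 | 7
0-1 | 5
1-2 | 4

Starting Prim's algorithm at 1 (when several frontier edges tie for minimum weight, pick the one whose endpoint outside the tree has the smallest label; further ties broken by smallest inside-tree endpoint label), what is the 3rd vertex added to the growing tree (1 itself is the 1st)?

2

Grow the tree from 1 using Prim:
Step 1: cheapest edge leaving the tree is 1-3 (3); add 3.
Step 2: cheapest edge leaving the tree is 2-3 (2); add 2.
Step 3: cheapest edge leaving the tree is 0-2 (3); add 0.
Step 4: cheapest edge leaving the tree is 3-4 (7); add 4.
Vertex order: 1, 3, 2, 0, 4. The 3rd vertex is 2.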